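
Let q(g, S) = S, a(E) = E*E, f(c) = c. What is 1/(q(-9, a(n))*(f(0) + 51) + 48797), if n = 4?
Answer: 1/49613 ≈ 2.0156e-5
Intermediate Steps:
a(E) = E²
1/(q(-9, a(n))*(f(0) + 51) + 48797) = 1/(4²*(0 + 51) + 48797) = 1/(16*51 + 48797) = 1/(816 + 48797) = 1/49613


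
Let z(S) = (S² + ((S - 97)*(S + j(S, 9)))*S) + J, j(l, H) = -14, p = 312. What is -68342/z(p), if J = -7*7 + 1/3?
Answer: -102513/30130703 ≈ -0.0034023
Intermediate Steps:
J = -146/3 (J = -49 + 1*(⅓) = -49 + ⅓ = -146/3 ≈ -48.667)
z(S) = -146/3 + S² + S*(-97 + S)*(-14 + S) (z(S) = (S² + ((S - 97)*(S - 14))*S) - 146/3 = (S² + ((-97 + S)*(-14 + S))*S) - 146/3 = (S² + S*(-97 + S)*(-14 + S)) - 146/3 = -146/3 + S² + S*(-97 + S)*(-14 + S))
-68342/z(p) = -68342/(-146/3 + 312³ - 110*312² + 1358*312) = -68342/(-146/3 + 30371328 - 110*97344 + 423696) = -68342/(-146/3 + 30371328 - 10707840 + 423696) = -68342/60261406/3 = -68342*3/60261406 = -102513/30130703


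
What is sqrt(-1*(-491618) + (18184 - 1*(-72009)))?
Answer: sqrt(581811) ≈ 762.77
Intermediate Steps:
sqrt(-1*(-491618) + (18184 - 1*(-72009))) = sqrt(491618 + (18184 + 72009)) = sqrt(491618 + 90193) = sqrt(581811)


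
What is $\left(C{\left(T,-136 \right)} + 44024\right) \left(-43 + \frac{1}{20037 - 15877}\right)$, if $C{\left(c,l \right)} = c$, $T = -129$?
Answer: $- \frac{1570378741}{832} \approx -1.8875 \cdot 10^{6}$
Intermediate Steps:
$\left(C{\left(T,-136 \right)} + 44024\right) \left(-43 + \frac{1}{20037 - 15877}\right) = \left(-129 + 44024\right) \left(-43 + \frac{1}{20037 - 15877}\right) = 43895 \left(-43 + \frac{1}{4160}\right) = 43895 \left(- \frac{178879}{4160}\right) = - \frac{1570378741}{832}$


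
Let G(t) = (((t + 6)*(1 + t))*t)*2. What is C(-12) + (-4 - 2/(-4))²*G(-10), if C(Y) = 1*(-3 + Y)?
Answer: -8835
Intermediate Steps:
C(Y) = -3 + Y
G(t) = 2*t*(1 + t)*(6 + t) (G(t) = (((6 + t)*(1 + t))*t)*2 = (((1 + t)*(6 + t))*t)*2 = (t*(1 + t)*(6 + t))*2 = 2*t*(1 + t)*(6 + t))
C(-12) + (-4 - 2/(-4))²*G(-10) = (-3 - 12) + (-4 - 2/(-4))²*(2*(-10)*(6 + (-10)² + 7*(-10))) = -15 + (-4 - 2*(-¼))²*(2*(-10)*(6 + 100 - 70)) = -15 + (-4 + ½)²*(2*(-10)*36) = -15 + (-7/2)²*(-720) = -15 + (49/4)*(-720) = -15 - 8820 = -8835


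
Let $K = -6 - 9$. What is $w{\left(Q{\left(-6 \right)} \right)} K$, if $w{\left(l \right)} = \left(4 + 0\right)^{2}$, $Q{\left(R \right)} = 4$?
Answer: $-240$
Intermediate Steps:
$K = -15$
$w{\left(l \right)} = 16$ ($w{\left(l \right)} = 4^{2} = 16$)
$w{\left(Q{\left(-6 \right)} \right)} K = 16 \left(-15\right) = -240$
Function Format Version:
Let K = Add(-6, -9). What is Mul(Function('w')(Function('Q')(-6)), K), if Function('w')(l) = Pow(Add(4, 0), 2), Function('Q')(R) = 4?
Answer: -240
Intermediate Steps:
K = -15
Function('w')(l) = 16 (Function('w')(l) = Pow(4, 2) = 16)
Mul(Function('w')(Function('Q')(-6)), K) = Mul(16, -15) = -240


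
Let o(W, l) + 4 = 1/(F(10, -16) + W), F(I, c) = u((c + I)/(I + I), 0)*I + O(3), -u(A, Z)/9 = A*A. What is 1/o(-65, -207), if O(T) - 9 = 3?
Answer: -611/2454 ≈ -0.24898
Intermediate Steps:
u(A, Z) = -9*A² (u(A, Z) = -9*A*A = -9*A²)
O(T) = 12 (O(T) = 9 + 3 = 12)
F(I, c) = 12 - 9*(I + c)²/(4*I) (F(I, c) = (-9*(c + I)²/(I + I)²)*I + 12 = (-9*(I + c)²/(4*I²))*I + 12 = -9*(I + c)²/(4*I) + 12 = 12 - 9*(I + c)²/(4*I))
o(W, l) = -4 + 1/(39/10 + W) (o(W, l) = -4 + 1/((12 - 9/4*(10 - 16)²/10) + W) = -4 + 1/((12 - 9/4*⅒*(-6)²) + W) = -4 + 1/((12 - 9/4*⅒*36) + W) = -4 + 1/((12 - 81/10) + W) = -4 + 1/(39/10 + W))
1/o(-65, -207) = 1/(2*(-73 - 20*(-65))/(39 + 10*(-65))) = 1/(2*(-73 + 1300)/(39 - 650)) = 1/(2*1227/(-611)) = 1/(2*(-1/611)*1227) = 1/(-2454/611) = -611/2454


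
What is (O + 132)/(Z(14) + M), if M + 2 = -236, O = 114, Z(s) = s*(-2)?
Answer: -123/133 ≈ -0.92481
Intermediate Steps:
Z(s) = -2*s
M = -238 (M = -2 - 236 = -238)
(O + 132)/(Z(14) + M) = (114 + 132)/(-2*14 - 238) = 246/(-28 - 238) = 246/(-266) = 246*(-1/266) = -123/133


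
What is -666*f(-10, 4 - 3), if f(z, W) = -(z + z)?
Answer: -13320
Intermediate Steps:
f(z, W) = -2*z
-666*f(-10, 4 - 3) = -(-1332)*(-10) = -666*20 = -13320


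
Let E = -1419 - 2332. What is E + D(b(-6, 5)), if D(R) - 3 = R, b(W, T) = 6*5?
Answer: -3718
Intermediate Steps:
b(W, T) = 30
D(R) = 3 + R
E = -3751
E + D(b(-6, 5)) = -3751 + (3 + 30) = -3751 + 33 = -3718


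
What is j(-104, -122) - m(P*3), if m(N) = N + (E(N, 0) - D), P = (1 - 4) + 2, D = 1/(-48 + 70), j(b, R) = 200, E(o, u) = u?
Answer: 4467/22 ≈ 203.05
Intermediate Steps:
D = 1/22 ≈ 0.045455
P = -1 (P = -3 + 2 = -1)
m(N) = -1/22 + N (m(N) = N + (0 - 1*1/22) = N + (0 - 1/22) = N - 1/22 = -1/22 + N)
j(-104, -122) - m(P*3) = 200 - (-1/22 - 1*3) = 200 - (-1/22 - 3) = 200 - 1*(-67/22) = 200 + 67/22 = 4467/22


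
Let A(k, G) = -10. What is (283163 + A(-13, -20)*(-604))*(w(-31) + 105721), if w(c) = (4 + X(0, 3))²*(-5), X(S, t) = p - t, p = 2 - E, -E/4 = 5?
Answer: 29809888428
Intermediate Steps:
E = -20 (E = -4*5 = -20)
p = 22 (p = 2 - 1*(-20) = 2 + 20 = 22)
X(S, t) = 22 - t
w(c) = -2645 (w(c) = (4 + (22 - 1*3))²*(-5) = (4 + (22 - 3))²*(-5) = (4 + 19)²*(-5) = 23²*(-5) = 529*(-5) = -2645)
(283163 + A(-13, -20)*(-604))*(w(-31) + 105721) = (283163 - 10*(-604))*(-2645 + 105721) = (283163 + 6040)*103076 = 289203*103076 = 29809888428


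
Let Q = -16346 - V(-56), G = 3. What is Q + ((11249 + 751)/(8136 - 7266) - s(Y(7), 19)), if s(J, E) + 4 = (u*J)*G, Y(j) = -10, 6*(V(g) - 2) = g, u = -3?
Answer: -1427746/87 ≈ -16411.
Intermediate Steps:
V(g) = 2 + g/6
s(J, E) = -4 - 9*J (s(J, E) = -4 - 3*J*3 = -4 - 9*J)
Q = -49016/3 (Q = -16346 - (2 + (⅙)*(-56)) = -16346 - (2 - 28/3) = -16346 - 1*(-22/3) = -16346 + 22/3 = -49016/3 ≈ -16339.)
Q + ((11249 + 751)/(8136 - 7266) - s(Y(7), 19)) = -49016/3 + ((11249 + 751)/(8136 - 7266) - (-4 - 9*(-10))) = -49016/3 + (12000/870 - (-4 + 90)) = -49016/3 + (12000*(1/870) - 1*86) = -49016/3 + (400/29 - 86) = -49016/3 - 2094/29 = -1427746/87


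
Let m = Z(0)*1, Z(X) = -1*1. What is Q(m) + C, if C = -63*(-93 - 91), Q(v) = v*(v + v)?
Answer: 11594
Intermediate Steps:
Z(X) = -1
m = -1 (m = -1*1 = -1)
Q(v) = 2*v² (Q(v) = v*(2*v) = 2*v²)
C = 11592 (C = -63*(-184) = 11592)
Q(m) + C = 2*(-1)² + 11592 = 2*1 + 11592 = 2 + 11592 = 11594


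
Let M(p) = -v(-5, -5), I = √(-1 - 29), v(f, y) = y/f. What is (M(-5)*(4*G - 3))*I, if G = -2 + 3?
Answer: -I*√30 ≈ -5.4772*I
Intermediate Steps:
I = I*√30 (I = √(-30) = I*√30 ≈ 5.4772*I)
G = 1
M(p) = -1 (M(p) = -(-5)/(-5) = -(-5)*(-1)/5 = -1*1 = -1)
(M(-5)*(4*G - 3))*I = (-(4*1 - 3))*(I*√30) = (-(4 - 3))*(I*√30) = (-1*1)*(I*√30) = -I*√30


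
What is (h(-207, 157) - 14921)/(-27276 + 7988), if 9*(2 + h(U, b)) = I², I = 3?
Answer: 7461/9644 ≈ 0.77364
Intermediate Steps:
h(U, b) = -1 (h(U, b) = -2 + (⅑)*3² = -2 + (⅑)*9 = -2 + 1 = -1)
(h(-207, 157) - 14921)/(-27276 + 7988) = (-1 - 14921)/(-27276 + 7988) = -14922/(-19288) = -14922*(-1/19288) = 7461/9644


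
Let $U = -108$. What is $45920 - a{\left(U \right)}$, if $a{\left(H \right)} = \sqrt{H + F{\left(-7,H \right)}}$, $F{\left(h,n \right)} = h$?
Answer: $45920 - i \sqrt{115} \approx 45920.0 - 10.724 i$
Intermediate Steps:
$a{\left(H \right)} = \sqrt{-7 + H}$ ($a{\left(H \right)} = \sqrt{H - 7} = \sqrt{-7 + H}$)
$45920 - a{\left(U \right)} = 45920 - \sqrt{-7 - 108} = 45920 - \sqrt{-115} = 45920 - i \sqrt{115}$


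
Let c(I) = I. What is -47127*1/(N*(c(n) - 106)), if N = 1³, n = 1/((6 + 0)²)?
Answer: 1696572/3815 ≈ 444.71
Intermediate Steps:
n = 1/36 (n = 1/(6²) = 1/36 ≈ 0.027778)
N = 1
-47127*1/(N*(c(n) - 106)) = -47127/(1/36 - 106) = -47127/(1*(-3815/36)) = -47127/(-3815/36) = -47127*(-36/3815) = 1696572/3815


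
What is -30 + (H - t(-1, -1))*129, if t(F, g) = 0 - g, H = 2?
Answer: 99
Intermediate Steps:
t(F, g) = -g
-30 + (H - t(-1, -1))*129 = -30 + (2 - (-1)*(-1))*129 = -30 + (2 - 1*1)*129 = -30 + (2 - 1)*129 = -30 + 1*129 = -30 + 129 = 99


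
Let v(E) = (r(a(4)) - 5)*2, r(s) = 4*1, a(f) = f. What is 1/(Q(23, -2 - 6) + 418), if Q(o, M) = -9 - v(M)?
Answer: 1/411 ≈ 0.0024331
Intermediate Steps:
r(s) = 4
v(E) = -2 (v(E) = (4 - 5)*2 = -1*2 = -2)
Q(o, M) = -7 (Q(o, M) = -9 - 1*(-2) = -9 + 2 = -7)
1/(Q(23, -2 - 6) + 418) = 1/(-7 + 418) = 1/411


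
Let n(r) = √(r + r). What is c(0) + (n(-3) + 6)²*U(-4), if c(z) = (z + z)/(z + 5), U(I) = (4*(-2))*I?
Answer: 960 + 384*I*√6 ≈ 960.0 + 940.6*I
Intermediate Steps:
n(r) = √2*√r (n(r) = √(2*r) = √2*√r)
U(I) = -8*I
c(z) = 2*z/(5 + z) (c(z) = (2*z)/(5 + z) = 2*z/(5 + z))
c(0) + (n(-3) + 6)²*U(-4) = 2*0/(5 + 0) + (√2*√(-3) + 6)²*(-8*(-4)) = 2*0/5 + (√2*(I*√3) + 6)²*32 = 2*0*(⅕) + (I*√6 + 6)²*32 = 0 + (6 + I*√6)²*32 = 0 + 32*(6 + I*√6)² = 32*(6 + I*√6)²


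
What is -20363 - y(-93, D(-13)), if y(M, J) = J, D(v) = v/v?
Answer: -20364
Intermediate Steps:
D(v) = 1
-20363 - y(-93, D(-13)) = -20363 - 1*1 = -20363 - 1 = -20364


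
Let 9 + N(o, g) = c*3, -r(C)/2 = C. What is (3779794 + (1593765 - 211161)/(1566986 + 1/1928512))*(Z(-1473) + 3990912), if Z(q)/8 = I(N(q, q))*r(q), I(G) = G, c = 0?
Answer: 14387599714171453219140000/1007317101611 ≈ 1.4283e+13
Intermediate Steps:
r(C) = -2*C
N(o, g) = -9 (N(o, g) = -9 + 0*3 = -9 + 0 = -9)
Z(q) = 144*q (Z(q) = 8*(-(-18)*q) = 8*(18*q) = 144*q)
(3779794 + (1593765 - 211161)/(1566986 + 1/1928512))*(Z(-1473) + 3990912) = (3779794 + (1593765 - 211161)/(1566986 + 1/1928512))*(144*(-1473) + 3990912) = (3779794 + 1382604/(1566986 + 1/1928512))*(-212112 + 3990912) = (3779794 + 1382604/(3021951304833/1928512))*3778800 = (3779794 + 1382604*(1928512/3021951304833))*3778800 = (3779794 + 888789468416/1007317101611)*3778800 = (3807452025556116550/1007317101611)*3778800 = 14387599714171453219140000/1007317101611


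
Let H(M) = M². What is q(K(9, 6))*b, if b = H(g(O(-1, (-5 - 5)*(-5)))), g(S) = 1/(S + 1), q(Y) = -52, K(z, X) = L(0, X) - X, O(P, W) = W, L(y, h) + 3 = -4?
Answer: -52/2601 ≈ -0.019992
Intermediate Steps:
L(y, h) = -7 (L(y, h) = -3 - 4 = -7)
K(z, X) = -7 - X
g(S) = 1/(1 + S)
b = 1/2601 (b = (1/(1 + (-5 - 5)*(-5)))² = (1/(1 - 10*(-5)))² = (1/(1 + 50))² = (1/51)² = 1/2601 ≈ 0.00038447)
q(K(9, 6))*b = -52*1/2601 = -52/2601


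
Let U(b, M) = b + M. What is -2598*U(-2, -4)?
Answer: 15588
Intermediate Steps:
U(b, M) = M + b
-2598*U(-2, -4) = -2598*(-4 - 2) = -2598*(-6) = 15588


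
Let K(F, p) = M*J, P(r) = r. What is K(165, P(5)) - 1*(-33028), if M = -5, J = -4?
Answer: 33048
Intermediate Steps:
K(F, p) = 20 (K(F, p) = -5*(-4) = 20)
K(165, P(5)) - 1*(-33028) = 20 - 1*(-33028) = 20 + 33028 = 33048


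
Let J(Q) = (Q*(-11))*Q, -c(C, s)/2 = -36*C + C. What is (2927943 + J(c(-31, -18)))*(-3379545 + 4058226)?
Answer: -33167111286717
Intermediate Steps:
c(C, s) = 70*C (c(C, s) = -2*(-36*C + C) = -(-70)*C = 70*C)
J(Q) = -11*Q**2 (J(Q) = (-11*Q)*Q = -11*Q**2)
(2927943 + J(c(-31, -18)))*(-3379545 + 4058226) = (2927943 - 11*(70*(-31))**2)*(-3379545 + 4058226) = (2927943 - 11*(-2170)**2)*678681 = (2927943 - 11*4708900)*678681 = (2927943 - 51797900)*678681 = -48869957*678681 = -33167111286717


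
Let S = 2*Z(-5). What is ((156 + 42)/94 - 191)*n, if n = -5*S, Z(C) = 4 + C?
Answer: -88780/47 ≈ -1888.9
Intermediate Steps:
S = -2 (S = 2*(4 - 5) = 2*(-1) = -2)
n = 10 (n = -5*(-2) = 10)
((156 + 42)/94 - 191)*n = ((156 + 42)/94 - 191)*10 = (198*(1/94) - 191)*10 = (99/47 - 191)*10 = -8878/47*10 = -88780/47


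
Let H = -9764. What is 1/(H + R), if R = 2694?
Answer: -1/7070 ≈ -0.00014144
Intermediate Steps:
1/(H + R) = 1/(-9764 + 2694) = 1/(-7070) = -1/7070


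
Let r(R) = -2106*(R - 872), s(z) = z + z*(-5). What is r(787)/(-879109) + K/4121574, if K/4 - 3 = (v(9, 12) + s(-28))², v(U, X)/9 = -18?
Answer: -364500661216/1811656398783 ≈ -0.20120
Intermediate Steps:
v(U, X) = -162 (v(U, X) = 9*(-18) = -162)
s(z) = -4*z (s(z) = z - 5*z = -4*z)
r(R) = 1836432 - 2106*R (r(R) = -2106*(-872 + R) = 1836432 - 2106*R)
K = 10012 (K = 12 + 4*(-162 - 4*(-28))² = 12 + 4*(-162 + 112)² = 12 + 4*(-50)² = 12 + 4*2500 = 12 + 10000 = 10012)
r(787)/(-879109) + K/4121574 = (1836432 - 2106*787)/(-879109) + 10012/4121574 = (1836432 - 1657422)*(-1/879109) + 10012*(1/4121574) = 179010*(-1/879109) + 5006/2060787 = -179010/879109 + 5006/2060787 = -364500661216/1811656398783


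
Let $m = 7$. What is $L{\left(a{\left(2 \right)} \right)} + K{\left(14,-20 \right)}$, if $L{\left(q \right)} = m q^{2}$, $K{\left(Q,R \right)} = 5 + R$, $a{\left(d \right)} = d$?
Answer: $13$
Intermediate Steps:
$L{\left(q \right)} = 7 q^{2}$
$L{\left(a{\left(2 \right)} \right)} + K{\left(14,-20 \right)} = 7 \cdot 2^{2} + \left(5 - 20\right) = 7 \cdot 4 - 15 = 28 - 15 = 13$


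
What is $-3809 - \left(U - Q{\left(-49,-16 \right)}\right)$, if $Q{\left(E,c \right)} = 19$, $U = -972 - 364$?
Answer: $-2454$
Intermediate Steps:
$U = -1336$
$-3809 - \left(U - Q{\left(-49,-16 \right)}\right) = -3809 + \left(19 - -1336\right) = -3809 + \left(19 + 1336\right) = -3809 + 1355 = -2454$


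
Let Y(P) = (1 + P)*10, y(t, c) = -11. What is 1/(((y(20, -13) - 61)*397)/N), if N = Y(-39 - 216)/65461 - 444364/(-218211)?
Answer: -3566781983/51037840598283 ≈ -6.9885e-5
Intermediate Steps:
Y(P) = 10 + 10*P
N = 28534255864/14284310271 (N = (10 + 10*(-39 - 216))/65461 - 444364/(-218211) = (10 + 10*(-255))*(1/65461) - 444364*(-1/218211) = (10 - 2550)*(1/65461) + 444364/218211 = -2540*1/65461 + 444364/218211 = -2540/65461 + 444364/218211 = 28534255864/14284310271 ≈ 1.9976)
1/(((y(20, -13) - 61)*397)/N) = 1/(((-11 - 61)*397)/(28534255864/14284310271)) = 1/(-72*397*(14284310271/28534255864)) = 1/(-28584*14284310271/28534255864) = 1/(-51037840598283/3566781983) = -3566781983/51037840598283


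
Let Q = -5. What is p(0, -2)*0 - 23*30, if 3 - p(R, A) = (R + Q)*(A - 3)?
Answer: -690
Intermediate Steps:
p(R, A) = 3 - (-5 + R)*(-3 + A) (p(R, A) = 3 - (R - 5)*(A - 3) = 3 - (-5 + R)*(-3 + A))
p(0, -2)*0 - 23*30 = (-12 + 3*0 + 5*(-2) - 1*(-2)*0)*0 - 23*30 = (-12 + 0 - 10 + 0)*0 - 690 = -22*0 - 690 = 0 - 690 = -690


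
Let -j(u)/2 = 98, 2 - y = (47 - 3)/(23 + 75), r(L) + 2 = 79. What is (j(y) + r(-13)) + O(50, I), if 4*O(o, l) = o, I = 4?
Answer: -213/2 ≈ -106.50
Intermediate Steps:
r(L) = 77 (r(L) = -2 + 79 = 77)
O(o, l) = o/4
y = 76/49 (y = 2 - (47 - 3)/(23 + 75) = 2 - 44/98 = 2 - 1*22/49 = 2 - 22/49 = 76/49 ≈ 1.5510)
j(u) = -196 (j(u) = -2*98 = -196)
(j(y) + r(-13)) + O(50, I) = (-196 + 77) + (¼)*50 = -119 + 25/2 = -213/2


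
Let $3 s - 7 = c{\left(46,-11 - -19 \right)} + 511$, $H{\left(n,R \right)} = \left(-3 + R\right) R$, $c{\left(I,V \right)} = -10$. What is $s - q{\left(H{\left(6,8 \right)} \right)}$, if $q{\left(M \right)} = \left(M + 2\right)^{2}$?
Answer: $- \frac{4784}{3} \approx -1594.7$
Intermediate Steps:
$H{\left(n,R \right)} = R \left(-3 + R\right)$
$q{\left(M \right)} = \left(2 + M\right)^{2}$
$s = \frac{508}{3}$ ($s = \frac{7}{3} + \frac{-10 + 511}{3} = \frac{7}{3} + \frac{1}{3} \cdot 501 = \frac{7}{3} + 167 = \frac{508}{3} \approx 169.33$)
$s - q{\left(H{\left(6,8 \right)} \right)} = \frac{508}{3} - \left(2 + 8 \left(-3 + 8\right)\right)^{2} = \frac{508}{3} - \left(2 + 8 \cdot 5\right)^{2} = \frac{508}{3} - \left(2 + 40\right)^{2} = \frac{508}{3} - 42^{2} = \frac{508}{3} - 1764 = - \frac{4784}{3}$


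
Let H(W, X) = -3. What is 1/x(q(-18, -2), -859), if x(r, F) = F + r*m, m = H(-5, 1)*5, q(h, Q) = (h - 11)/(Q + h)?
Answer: -4/3523 ≈ -0.0011354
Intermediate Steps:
q(h, Q) = (-11 + h)/(Q + h)
m = -15 (m = -3*5 = -15)
x(r, F) = F - 15*r (x(r, F) = F + r*(-15) = F - 15*r)
1/x(q(-18, -2), -859) = 1/(-859 - 15*(-11 - 18)/(-2 - 18)) = 1/(-859 - 15*(-29)/(-20)) = 1/(-859 - (-3)*(-29)/4) = 1/(-859 - 15*29/20) = 1/(-859 - 87/4) = 1/(-3523/4) = -4/3523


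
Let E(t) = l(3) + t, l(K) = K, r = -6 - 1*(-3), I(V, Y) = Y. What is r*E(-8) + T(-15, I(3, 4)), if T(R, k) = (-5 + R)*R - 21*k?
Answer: 231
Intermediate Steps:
r = -3 (r = -6 + 3 = -3)
T(R, k) = -21*k + R*(-5 + R) (T(R, k) = R*(-5 + R) - 21*k = -21*k + R*(-5 + R))
E(t) = 3 + t
r*E(-8) + T(-15, I(3, 4)) = -3*(3 - 8) + ((-15)² - 21*4 - 5*(-15)) = -3*(-5) + (225 - 84 + 75) = 15 + 216 = 231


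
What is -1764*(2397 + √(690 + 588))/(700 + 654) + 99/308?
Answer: -59190219/18956 - 2646*√142/677 ≈ -3169.1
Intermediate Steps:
-1764*(2397 + √(690 + 588))/(700 + 654) + 99/308 = -(2114154/677 + 2646*√142/677) + 99*(1/308) = -(2114154/677 + 2646*√142/677) + 9/28 = -1764*(2397/1354 + 3*√142/1354) + 9/28 = (-2114154/677 - 2646*√142/677) + 9/28 = -59190219/18956 - 2646*√142/677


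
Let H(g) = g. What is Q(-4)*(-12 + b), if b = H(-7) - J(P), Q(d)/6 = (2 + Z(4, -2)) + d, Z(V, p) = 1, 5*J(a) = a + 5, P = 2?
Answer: 612/5 ≈ 122.40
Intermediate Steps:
J(a) = 1 + a/5 (J(a) = (a + 5)/5 = (5 + a)/5 = 1 + a/5)
Q(d) = 18 + 6*d (Q(d) = 6*((2 + 1) + d) = 6*(3 + d) = 18 + 6*d)
b = -42/5 (b = -7 - (1 + (⅕)*2) = -7 - (1 + ⅖) = -7 - 1*7/5 = -7 - 7/5 = -42/5 ≈ -8.4000)
Q(-4)*(-12 + b) = (18 + 6*(-4))*(-12 - 42/5) = (18 - 24)*(-102/5) = -6*(-102/5) = 612/5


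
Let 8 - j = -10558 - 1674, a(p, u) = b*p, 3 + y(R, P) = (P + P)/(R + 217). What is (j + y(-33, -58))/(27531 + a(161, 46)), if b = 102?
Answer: 562873/2021838 ≈ 0.27840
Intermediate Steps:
y(R, P) = -3 + 2*P/(217 + R) (y(R, P) = -3 + (P + P)/(R + 217) = -3 + (2*P)/(217 + R) = -3 + 2*P/(217 + R))
a(p, u) = 102*p
j = 12240 (j = 8 - (-10558 - 1674) = 8 - 1*(-12232) = 8 + 12232 = 12240)
(j + y(-33, -58))/(27531 + a(161, 46)) = (12240 + (-651 - 3*(-33) + 2*(-58))/(217 - 33))/(27531 + 102*161) = (12240 + (-651 + 99 - 116)/184)/(27531 + 16422) = (12240 + (1/184)*(-668))/43953 = (12240 - 167/46)*(1/43953) = (562873/46)*(1/43953) = 562873/2021838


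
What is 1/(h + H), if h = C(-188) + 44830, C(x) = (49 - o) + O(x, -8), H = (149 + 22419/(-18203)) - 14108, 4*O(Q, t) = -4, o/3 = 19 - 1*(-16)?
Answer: 18203/560884823 ≈ 3.2454e-5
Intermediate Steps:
o = 105 (o = 3*(19 - 1*(-16)) = 3*(19 + 16) = 3*35 = 105)
O(Q, t) = -1 (O(Q, t) = (1/4)*(-4) = -1)
H = -254118096/18203 (H = (149 + 22419*(-1/18203)) - 14108 = (149 - 22419/18203) - 14108 = 2689828/18203 - 14108 = -254118096/18203 ≈ -13960.)
C(x) = -57 (C(x) = (49 - 1*105) - 1 = (49 - 105) - 1 = -56 - 1 = -57)
h = 44773 (h = -57 + 44830 = 44773)
1/(h + H) = 1/(44773 - 254118096/18203) = 1/(560884823/18203) = 18203/560884823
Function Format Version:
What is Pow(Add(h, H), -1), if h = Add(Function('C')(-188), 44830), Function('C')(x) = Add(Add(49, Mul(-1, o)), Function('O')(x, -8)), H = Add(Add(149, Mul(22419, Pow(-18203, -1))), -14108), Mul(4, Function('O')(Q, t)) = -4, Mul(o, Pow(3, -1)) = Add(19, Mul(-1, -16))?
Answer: Rational(18203, 560884823) ≈ 3.2454e-5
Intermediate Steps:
o = 105 (o = Mul(3, Add(19, Mul(-1, -16))) = Mul(3, Add(19, 16)) = Mul(3, 35) = 105)
Function('O')(Q, t) = -1 (Function('O')(Q, t) = Mul(Rational(1, 4), -4) = -1)
H = Rational(-254118096, 18203) (H = Add(Add(149, Mul(22419, Rational(-1, 18203))), -14108) = Add(Add(149, Rational(-22419, 18203)), -14108) = Add(Rational(2689828, 18203), -14108) = Rational(-254118096, 18203) ≈ -13960.)
Function('C')(x) = -57 (Function('C')(x) = Add(Add(49, Mul(-1, 105)), -1) = Add(Add(49, -105), -1) = Add(-56, -1) = -57)
h = 44773 (h = Add(-57, 44830) = 44773)
Pow(Add(h, H), -1) = Pow(Add(44773, Rational(-254118096, 18203)), -1) = Pow(Rational(560884823, 18203), -1) = Rational(18203, 560884823)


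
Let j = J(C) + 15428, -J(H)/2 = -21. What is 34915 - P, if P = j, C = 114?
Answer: 19445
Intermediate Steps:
J(H) = 42 (J(H) = -2*(-21) = 42)
j = 15470 (j = 42 + 15428 = 15470)
P = 15470
34915 - P = 34915 - 1*15470 = 34915 - 15470 = 19445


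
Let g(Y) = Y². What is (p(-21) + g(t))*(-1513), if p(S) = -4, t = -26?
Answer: -1016736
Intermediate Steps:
(p(-21) + g(t))*(-1513) = (-4 + (-26)²)*(-1513) = (-4 + 676)*(-1513) = 672*(-1513) = -1016736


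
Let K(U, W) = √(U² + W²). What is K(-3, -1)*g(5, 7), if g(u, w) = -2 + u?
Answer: 3*√10 ≈ 9.4868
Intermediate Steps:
K(-3, -1)*g(5, 7) = √((-3)² + (-1)²)*(-2 + 5) = √(9 + 1)*3 = √10*3 = 3*√10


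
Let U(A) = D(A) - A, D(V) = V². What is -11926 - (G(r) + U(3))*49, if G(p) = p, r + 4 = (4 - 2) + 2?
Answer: -12220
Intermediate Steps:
r = 0 (r = -4 + ((4 - 2) + 2) = -4 + (2 + 2) = -4 + 4 = 0)
U(A) = A² - A
-11926 - (G(r) + U(3))*49 = -11926 - (0 + 3*(-1 + 3))*49 = -11926 - (0 + 3*2)*49 = -11926 - (0 + 6)*49 = -11926 - 6*49 = -11926 - 1*294 = -11926 - 294 = -12220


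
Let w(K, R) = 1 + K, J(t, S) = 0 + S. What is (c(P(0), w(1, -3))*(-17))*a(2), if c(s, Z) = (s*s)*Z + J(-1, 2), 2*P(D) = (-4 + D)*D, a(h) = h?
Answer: -68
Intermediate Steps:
J(t, S) = S
P(D) = D*(-4 + D)/2 (P(D) = ((-4 + D)*D)/2 = (D*(-4 + D))/2 = D*(-4 + D)/2)
c(s, Z) = 2 + Z*s² (c(s, Z) = (s*s)*Z + 2 = s²*Z + 2 = Z*s² + 2 = 2 + Z*s²)
(c(P(0), w(1, -3))*(-17))*a(2) = ((2 + (1 + 1)*((½)*0*(-4 + 0))²)*(-17))*2 = ((2 + 2*((½)*0*(-4))²)*(-17))*2 = ((2 + 2*0²)*(-17))*2 = ((2 + 2*0)*(-17))*2 = ((2 + 0)*(-17))*2 = (2*(-17))*2 = -34*2 = -68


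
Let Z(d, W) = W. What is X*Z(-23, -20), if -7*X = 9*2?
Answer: 360/7 ≈ 51.429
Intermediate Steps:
X = -18/7 (X = -9*2/7 = -⅐*18 = -18/7 ≈ -2.5714)
X*Z(-23, -20) = -18/7*(-20) = 360/7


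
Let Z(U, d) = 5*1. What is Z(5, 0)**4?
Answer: 625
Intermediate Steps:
Z(U, d) = 5
Z(5, 0)**4 = 5**4 = 625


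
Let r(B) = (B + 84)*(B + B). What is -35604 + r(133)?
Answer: 22118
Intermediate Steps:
r(B) = 2*B*(84 + B) (r(B) = (84 + B)*(2*B) = 2*B*(84 + B))
-35604 + r(133) = -35604 + 2*133*(84 + 133) = -35604 + 2*133*217 = -35604 + 57722 = 22118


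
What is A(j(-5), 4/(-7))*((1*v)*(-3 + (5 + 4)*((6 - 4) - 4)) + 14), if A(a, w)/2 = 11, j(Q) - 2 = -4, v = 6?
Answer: -2464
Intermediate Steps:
j(Q) = -2 (j(Q) = 2 - 4 = -2)
A(a, w) = 22 (A(a, w) = 2*11 = 22)
A(j(-5), 4/(-7))*((1*v)*(-3 + (5 + 4)*((6 - 4) - 4)) + 14) = 22*((1*6)*(-3 + (5 + 4)*((6 - 4) - 4)) + 14) = 22*(6*(-3 + 9*(2 - 4)) + 14) = 22*(6*(-3 + 9*(-2)) + 14) = 22*(6*(-3 - 18) + 14) = 22*(6*(-21) + 14) = 22*(-126 + 14) = 22*(-112) = -2464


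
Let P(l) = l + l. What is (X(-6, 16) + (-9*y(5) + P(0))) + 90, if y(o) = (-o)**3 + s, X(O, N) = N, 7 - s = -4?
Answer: 1132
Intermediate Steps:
s = 11 (s = 7 - 1*(-4) = 7 + 4 = 11)
P(l) = 2*l
y(o) = 11 - o**3 (y(o) = (-o)**3 + 11 = -o**3 + 11 = 11 - o**3)
(X(-6, 16) + (-9*y(5) + P(0))) + 90 = (16 + (-9*(11 - 1*5**3) + 2*0)) + 90 = (16 + (-9*(11 - 1*125) + 0)) + 90 = (16 + (-9*(11 - 125) + 0)) + 90 = (16 + (-9*(-114) + 0)) + 90 = (16 + (1026 + 0)) + 90 = (16 + 1026) + 90 = 1042 + 90 = 1132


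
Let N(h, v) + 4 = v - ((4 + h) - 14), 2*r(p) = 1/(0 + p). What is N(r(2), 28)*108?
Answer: 3645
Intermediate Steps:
r(p) = 1/(2*p) (r(p) = 1/(2*(0 + p)) = 1/(2*p))
N(h, v) = 6 + v - h (N(h, v) = -4 + (v - ((4 + h) - 14)) = -4 + (v - (-10 + h)) = -4 + (v + (10 - h)) = -4 + (10 + v - h) = 6 + v - h)
N(r(2), 28)*108 = (6 + 28 - 1/(2*2))*108 = (6 + 28 - 1*¼)*108 = (6 + 28 - ¼)*108 = (135/4)*108 = 3645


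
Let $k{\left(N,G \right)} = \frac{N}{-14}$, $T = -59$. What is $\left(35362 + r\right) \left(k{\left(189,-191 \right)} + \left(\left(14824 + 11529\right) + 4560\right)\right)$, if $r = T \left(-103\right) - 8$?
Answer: $\frac{2560394369}{2} \approx 1.2802 \cdot 10^{9}$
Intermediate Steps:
$r = 6069$ ($r = \left(-59\right) \left(-103\right) - 8 = 6077 - 8 = 6069$)
$k{\left(N,G \right)} = - \frac{N}{14}$ ($k{\left(N,G \right)} = N \left(- \frac{1}{14}\right) = - \frac{N}{14}$)
$\left(35362 + r\right) \left(k{\left(189,-191 \right)} + \left(\left(14824 + 11529\right) + 4560\right)\right) = \left(35362 + 6069\right) \left(\left(- \frac{1}{14}\right) 189 + \left(\left(14824 + 11529\right) + 4560\right)\right) = 41431 \left(- \frac{27}{2} + \left(26353 + 4560\right)\right) = 41431 \left(- \frac{27}{2} + 30913\right) = 41431 \cdot \frac{61799}{2} = \frac{2560394369}{2}$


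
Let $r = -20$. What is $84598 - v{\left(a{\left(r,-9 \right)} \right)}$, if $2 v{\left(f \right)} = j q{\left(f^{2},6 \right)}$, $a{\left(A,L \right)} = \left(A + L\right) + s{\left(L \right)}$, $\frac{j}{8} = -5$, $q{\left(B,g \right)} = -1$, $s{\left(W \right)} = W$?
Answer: $84578$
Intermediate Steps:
$j = -40$ ($j = 8 \left(-5\right) = -40$)
$a{\left(A,L \right)} = A + 2 L$ ($a{\left(A,L \right)} = \left(A + L\right) + L = A + 2 L$)
$v{\left(f \right)} = 20$ ($v{\left(f \right)} = \frac{\left(-40\right) \left(-1\right)}{2} = \frac{1}{2} \cdot 40 = 20$)
$84598 - v{\left(a{\left(r,-9 \right)} \right)} = 84598 - 20 = 84578$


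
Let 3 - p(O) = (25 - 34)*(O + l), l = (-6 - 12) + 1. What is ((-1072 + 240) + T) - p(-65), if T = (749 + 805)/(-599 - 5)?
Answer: -30071/302 ≈ -99.573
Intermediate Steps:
l = -17 (l = -18 + 1 = -17)
T = -777/302 (T = 1554/(-604) = 1554*(-1/604) = -777/302 ≈ -2.5728)
p(O) = -150 + 9*O (p(O) = 3 - (25 - 34)*(O - 17) = 3 - (-9)*(-17 + O) = 3 - (153 - 9*O) = 3 + (-153 + 9*O) = -150 + 9*O)
((-1072 + 240) + T) - p(-65) = ((-1072 + 240) - 777/302) - (-150 + 9*(-65)) = (-832 - 777/302) - (-150 - 585) = -252041/302 - 1*(-735) = -252041/302 + 735 = -30071/302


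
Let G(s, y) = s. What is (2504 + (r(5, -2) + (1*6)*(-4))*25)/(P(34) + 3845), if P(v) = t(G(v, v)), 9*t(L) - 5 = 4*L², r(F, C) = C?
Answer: 2781/6539 ≈ 0.42529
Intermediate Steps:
t(L) = 5/9 + 4*L²/9 (t(L) = 5/9 + (4*L²)/9 = 5/9 + 4*L²/9)
P(v) = 5/9 + 4*v²/9
(2504 + (r(5, -2) + (1*6)*(-4))*25)/(P(34) + 3845) = (2504 + (-2 + (1*6)*(-4))*25)/((5/9 + (4/9)*34²) + 3845) = (2504 + (-2 + 6*(-4))*25)/((5/9 + (4/9)*1156) + 3845) = (2504 + (-2 - 24)*25)/((5/9 + 4624/9) + 3845) = (2504 - 26*25)/(1543/3 + 3845) = (2504 - 650)/(13078/3) = 1854*(3/13078) = 2781/6539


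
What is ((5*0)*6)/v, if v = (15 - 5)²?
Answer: 0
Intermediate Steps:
v = 100 (v = 10² = 100)
((5*0)*6)/v = ((5*0)*6)/100 = (0*6)*(1/100) = 0*(1/100) = 0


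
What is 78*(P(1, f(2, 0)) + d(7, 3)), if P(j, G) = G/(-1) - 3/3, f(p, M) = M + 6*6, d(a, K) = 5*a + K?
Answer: 78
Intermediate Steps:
d(a, K) = K + 5*a
f(p, M) = 36 + M (f(p, M) = M + 36 = 36 + M)
P(j, G) = -1 - G (P(j, G) = G*(-1) - 3*⅓ = -G - 1 = -1 - G)
78*(P(1, f(2, 0)) + d(7, 3)) = 78*((-1 - (36 + 0)) + (3 + 5*7)) = 78*((-1 - 1*36) + (3 + 35)) = 78*((-1 - 36) + 38) = 78*(-37 + 38) = 78*1 = 78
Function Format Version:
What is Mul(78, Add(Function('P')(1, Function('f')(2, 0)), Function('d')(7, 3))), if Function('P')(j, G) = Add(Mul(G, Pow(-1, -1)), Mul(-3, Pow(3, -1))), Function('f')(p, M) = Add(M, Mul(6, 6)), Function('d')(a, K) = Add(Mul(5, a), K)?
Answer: 78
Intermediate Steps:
Function('d')(a, K) = Add(K, Mul(5, a))
Function('f')(p, M) = Add(36, M) (Function('f')(p, M) = Add(M, 36) = Add(36, M))
Function('P')(j, G) = Add(-1, Mul(-1, G)) (Function('P')(j, G) = Add(Mul(G, -1), Mul(-3, Rational(1, 3))) = Add(Mul(-1, G), -1) = Add(-1, Mul(-1, G)))
Mul(78, Add(Function('P')(1, Function('f')(2, 0)), Function('d')(7, 3))) = Mul(78, Add(Add(-1, Mul(-1, Add(36, 0))), Add(3, Mul(5, 7)))) = Mul(78, Add(Add(-1, Mul(-1, 36)), Add(3, 35))) = Mul(78, Add(Add(-1, -36), 38)) = Mul(78, Add(-37, 38)) = Mul(78, 1) = 78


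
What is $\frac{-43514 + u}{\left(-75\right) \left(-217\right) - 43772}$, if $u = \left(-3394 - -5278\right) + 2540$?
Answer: $\frac{39090}{27497} \approx 1.4216$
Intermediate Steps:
$u = 4424$ ($u = \left(-3394 + 5278\right) + 2540 = 1884 + 2540 = 4424$)
$\frac{-43514 + u}{\left(-75\right) \left(-217\right) - 43772} = \frac{-43514 + 4424}{\left(-75\right) \left(-217\right) - 43772} = - \frac{39090}{16275 - 43772} = - \frac{39090}{-27497} = \left(-39090\right) \left(- \frac{1}{27497}\right) = \frac{39090}{27497}$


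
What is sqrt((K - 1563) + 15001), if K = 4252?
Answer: sqrt(17690) ≈ 133.00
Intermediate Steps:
sqrt((K - 1563) + 15001) = sqrt((4252 - 1563) + 15001) = sqrt(2689 + 15001) = sqrt(17690)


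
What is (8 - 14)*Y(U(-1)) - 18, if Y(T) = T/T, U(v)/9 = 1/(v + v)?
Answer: -24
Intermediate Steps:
U(v) = 9/(2*v) (U(v) = 9/(v + v) = 9/((2*v)) = 9*(1/(2*v)) = 9/(2*v))
Y(T) = 1
(8 - 14)*Y(U(-1)) - 18 = (8 - 14)*1 - 18 = -6*1 - 18 = -6 - 18 = -24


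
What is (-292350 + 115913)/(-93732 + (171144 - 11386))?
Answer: -176437/66026 ≈ -2.6722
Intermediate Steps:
(-292350 + 115913)/(-93732 + (171144 - 11386)) = -176437/(-93732 + 159758) = -176437/66026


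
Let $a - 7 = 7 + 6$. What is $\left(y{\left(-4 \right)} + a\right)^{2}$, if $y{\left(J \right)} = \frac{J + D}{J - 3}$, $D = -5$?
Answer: $\frac{22201}{49} \approx 453.08$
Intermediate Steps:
$y{\left(J \right)} = \frac{-5 + J}{-3 + J}$ ($y{\left(J \right)} = \frac{J - 5}{J - 3} = \frac{-5 + J}{-3 + J}$)
$a = 20$ ($a = 7 + \left(7 + 6\right) = 7 + 13 = 20$)
$\left(y{\left(-4 \right)} + a\right)^{2} = \left(\frac{-5 - 4}{-3 - 4} + 20\right)^{2} = \left(\frac{1}{-7} \left(-9\right) + 20\right)^{2} = \left(\left(- \frac{1}{7}\right) \left(-9\right) + 20\right)^{2} = \left(\frac{9}{7} + 20\right)^{2} = \left(\frac{149}{7}\right)^{2} = \frac{22201}{49}$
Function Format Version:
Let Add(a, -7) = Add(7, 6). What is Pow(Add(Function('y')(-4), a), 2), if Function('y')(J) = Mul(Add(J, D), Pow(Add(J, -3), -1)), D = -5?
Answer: Rational(22201, 49) ≈ 453.08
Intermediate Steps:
Function('y')(J) = Mul(Pow(Add(-3, J), -1), Add(-5, J)) (Function('y')(J) = Mul(Add(J, -5), Pow(Add(J, -3), -1)) = Mul(Add(-5, J), Pow(Add(-3, J), -1)) = Mul(Pow(Add(-3, J), -1), Add(-5, J)))
a = 20 (a = Add(7, Add(7, 6)) = Add(7, 13) = 20)
Pow(Add(Function('y')(-4), a), 2) = Pow(Add(Mul(Pow(Add(-3, -4), -1), Add(-5, -4)), 20), 2) = Pow(Add(Mul(Pow(-7, -1), -9), 20), 2) = Pow(Add(Mul(Rational(-1, 7), -9), 20), 2) = Pow(Add(Rational(9, 7), 20), 2) = Pow(Rational(149, 7), 2) = Rational(22201, 49)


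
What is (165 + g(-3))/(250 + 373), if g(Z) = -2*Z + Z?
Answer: 24/89 ≈ 0.26966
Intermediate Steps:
g(Z) = -Z
(165 + g(-3))/(250 + 373) = (165 - 1*(-3))/(250 + 373) = (165 + 3)/623 = 168*(1/623) = 24/89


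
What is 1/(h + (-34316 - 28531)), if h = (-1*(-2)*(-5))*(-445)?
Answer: -1/58397 ≈ -1.7124e-5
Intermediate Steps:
h = 4450 (h = (2*(-5))*(-445) = -10*(-445) = 4450)
1/(h + (-34316 - 28531)) = 1/(4450 + (-34316 - 28531)) = 1/(4450 - 62847) = 1/(-58397) = -1/58397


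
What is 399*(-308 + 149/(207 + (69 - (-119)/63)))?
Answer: -306817833/2501 ≈ -1.2268e+5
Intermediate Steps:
399*(-308 + 149/(207 + (69 - (-119)/63))) = 399*(-308 + 149/(207 + (69 - 1*(-17/9)))) = 399*(-308 + 149/(207 + (69 + 17/9))) = 399*(-308 + 149/(207 + 638/9)) = 399*(-308 + 149/(2501/9)) = 399*(-308 + 149*(9/2501)) = 399*(-308 + 1341/2501) = 399*(-768967/2501) = -306817833/2501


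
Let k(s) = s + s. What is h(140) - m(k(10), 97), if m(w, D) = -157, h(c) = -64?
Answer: 93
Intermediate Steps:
k(s) = 2*s
h(140) - m(k(10), 97) = -64 - 1*(-157) = -64 + 157 = 93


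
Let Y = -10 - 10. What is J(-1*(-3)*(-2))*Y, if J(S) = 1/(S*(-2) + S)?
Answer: -10/3 ≈ -3.3333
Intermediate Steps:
Y = -20
J(S) = -1/S (J(S) = 1/(-2*S + S) = 1/(-S) = -1/S)
J(-1*(-3)*(-2))*Y = -1/(-1*(-3)*(-2))*(-20) = -1/(3*(-2))*(-20) = -1/(-6)*(-20) = -1*(-⅙)*(-20) = (⅙)*(-20) = -10/3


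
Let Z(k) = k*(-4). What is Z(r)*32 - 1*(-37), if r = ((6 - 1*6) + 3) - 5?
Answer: 293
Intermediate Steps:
r = -2 (r = ((6 - 6) + 3) - 5 = (0 + 3) - 5 = 3 - 5 = -2)
Z(k) = -4*k
Z(r)*32 - 1*(-37) = -4*(-2)*32 - 1*(-37) = 8*32 + 37 = 256 + 37 = 293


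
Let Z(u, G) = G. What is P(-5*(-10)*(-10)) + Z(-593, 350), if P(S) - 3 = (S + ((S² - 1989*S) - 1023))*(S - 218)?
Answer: -892457133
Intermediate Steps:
P(S) = 3 + (-218 + S)*(-1023 + S² - 1988*S) (P(S) = 3 + (S + ((S² - 1989*S) - 1023))*(S - 218) = 3 + (S + (-1023 + S² - 1989*S))*(-218 + S) = 3 + (-1023 + S² - 1988*S)*(-218 + S) = 3 + (-218 + S)*(-1023 + S² - 1988*S))
P(-5*(-10)*(-10)) + Z(-593, 350) = (223017 + (-5*(-10)*(-10))³ - 2206*(-5*(-10)*(-10))² + 432361*(-5*(-10)*(-10))) + 350 = (223017 + (50*(-10))³ - 2206*(50*(-10))² + 432361*(50*(-10))) + 350 = (223017 + (-500)³ - 2206*(-500)² + 432361*(-500)) + 350 = (223017 - 125000000 - 2206*250000 - 216180500) + 350 = (223017 - 125000000 - 551500000 - 216180500) + 350 = -892457483 + 350 = -892457133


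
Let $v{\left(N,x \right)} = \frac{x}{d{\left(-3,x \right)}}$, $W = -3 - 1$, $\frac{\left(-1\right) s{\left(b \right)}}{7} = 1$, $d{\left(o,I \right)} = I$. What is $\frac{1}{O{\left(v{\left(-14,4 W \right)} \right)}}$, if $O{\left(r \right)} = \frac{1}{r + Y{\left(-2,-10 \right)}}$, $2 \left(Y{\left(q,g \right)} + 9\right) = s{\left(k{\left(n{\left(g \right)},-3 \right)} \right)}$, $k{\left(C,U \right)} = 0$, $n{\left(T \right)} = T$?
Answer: $- \frac{23}{2} \approx -11.5$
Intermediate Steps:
$s{\left(b \right)} = -7$ ($s{\left(b \right)} = \left(-7\right) 1 = -7$)
$Y{\left(q,g \right)} = - \frac{25}{2}$ ($Y{\left(q,g \right)} = -9 + \frac{1}{2} \left(-7\right) = -9 - \frac{7}{2} = - \frac{25}{2}$)
$W = -4$
$v{\left(N,x \right)} = 1$ ($v{\left(N,x \right)} = \frac{x}{x} = 1$)
$O{\left(r \right)} = \frac{1}{- \frac{25}{2} + r}$ ($O{\left(r \right)} = \frac{1}{r - \frac{25}{2}} = \frac{1}{- \frac{25}{2} + r}$)
$\frac{1}{O{\left(v{\left(-14,4 W \right)} \right)}} = \frac{1}{2 \frac{1}{-25 + 2 \cdot 1}} = \frac{1}{2 \frac{1}{-25 + 2}} = \frac{1}{2 \frac{1}{-23}} = \frac{1}{2 \left(- \frac{1}{23}\right)} = \frac{1}{- \frac{2}{23}} = - \frac{23}{2}$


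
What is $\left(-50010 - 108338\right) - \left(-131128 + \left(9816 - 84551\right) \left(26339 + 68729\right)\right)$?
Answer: $7104879760$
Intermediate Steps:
$\left(-50010 - 108338\right) - \left(-131128 + \left(9816 - 84551\right) \left(26339 + 68729\right)\right) = -158348 - \left(-131128 - 7104906980\right) = -158348 + \left(131128 - -7104906980\right) = -158348 + \left(131128 + 7104906980\right) = -158348 + 7105038108 = 7104879760$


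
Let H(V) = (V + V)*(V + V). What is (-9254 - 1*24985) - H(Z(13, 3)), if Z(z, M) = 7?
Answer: -34435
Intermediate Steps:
H(V) = 4*V² (H(V) = (2*V)*(2*V) = 4*V²)
(-9254 - 1*24985) - H(Z(13, 3)) = (-9254 - 1*24985) - 4*7² = (-9254 - 24985) - 4*49 = -34239 - 1*196 = -34239 - 196 = -34435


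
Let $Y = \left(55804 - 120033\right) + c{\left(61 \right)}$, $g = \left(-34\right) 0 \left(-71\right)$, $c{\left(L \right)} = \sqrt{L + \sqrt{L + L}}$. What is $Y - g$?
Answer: $-64229 + \sqrt{61 + \sqrt{122}} \approx -64221.0$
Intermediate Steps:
$c{\left(L \right)} = \sqrt{L + \sqrt{2} \sqrt{L}}$ ($c{\left(L \right)} = \sqrt{L + \sqrt{2 L}} = \sqrt{L + \sqrt{2} \sqrt{L}}$)
$g = 0$ ($g = 0 \left(-71\right) = 0$)
$Y = -64229 + \sqrt{61 + \sqrt{122}}$ ($Y = \left(55804 - 120033\right) + \sqrt{61 + \sqrt{2} \sqrt{61}} = -64229 + \sqrt{61 + \sqrt{122}} \approx -64221.0$)
$Y - g = \left(-64229 + \sqrt{61 + \sqrt{122}}\right) - 0 = \left(-64229 + \sqrt{61 + \sqrt{122}}\right) + 0 = -64229 + \sqrt{61 + \sqrt{122}}$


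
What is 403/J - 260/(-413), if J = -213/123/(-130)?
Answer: 887138330/29323 ≈ 30254.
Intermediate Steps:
J = 71/5330 (J = -213*1/123*(-1/130) = -71/41*(-1/130) = 71/5330 ≈ 0.013321)
403/J - 260/(-413) = 403/(71/5330) - 260/(-413) = 403*(5330/71) - 260*(-1/413) = 2147990/71 + 260/413 = 887138330/29323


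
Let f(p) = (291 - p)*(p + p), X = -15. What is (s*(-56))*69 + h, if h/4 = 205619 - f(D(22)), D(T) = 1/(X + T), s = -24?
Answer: 44829100/49 ≈ 9.1488e+5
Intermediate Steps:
D(T) = 1/(-15 + T)
f(p) = 2*p*(291 - p) (f(p) = (291 - p)*(2*p) = 2*p*(291 - p))
h = 40285036/49 (h = 4*(205619 - 2*(291 - 1/(-15 + 22))/(-15 + 22)) = 4*(205619 - 2*(291 - 1/7)/7) = 4*(205619 - 2*(291 - 1*⅐)/7) = 4*(205619 - 2*(291 - ⅐)/7) = 4*(205619 - 2*2036/(7*7)) = 4*(205619 - 1*4072/49) = 4*(205619 - 4072/49) = 4*(10071259/49) = 40285036/49 ≈ 8.2214e+5)
(s*(-56))*69 + h = -24*(-56)*69 + 40285036/49 = 1344*69 + 40285036/49 = 92736 + 40285036/49 = 44829100/49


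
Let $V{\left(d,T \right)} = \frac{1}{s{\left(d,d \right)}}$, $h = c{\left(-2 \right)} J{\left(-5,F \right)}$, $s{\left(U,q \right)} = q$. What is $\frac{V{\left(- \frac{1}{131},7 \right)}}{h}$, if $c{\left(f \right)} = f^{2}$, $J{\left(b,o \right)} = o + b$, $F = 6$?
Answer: $- \frac{131}{4} \approx -32.75$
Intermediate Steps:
$J{\left(b,o \right)} = b + o$
$h = 4$ ($h = \left(-2\right)^{2} \left(-5 + 6\right) = 4 \cdot 1 = 4$)
$V{\left(d,T \right)} = \frac{1}{d}$
$\frac{V{\left(- \frac{1}{131},7 \right)}}{h} = \frac{1}{- \frac{1}{131} \cdot 4} = \frac{1}{\left(-1\right) \frac{1}{131}} \cdot \frac{1}{4} = \frac{1}{- \frac{1}{131}} \cdot \frac{1}{4} = \left(-131\right) \frac{1}{4} = - \frac{131}{4}$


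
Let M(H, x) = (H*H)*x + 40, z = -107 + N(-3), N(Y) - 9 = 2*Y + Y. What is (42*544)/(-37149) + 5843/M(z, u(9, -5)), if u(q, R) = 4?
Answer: -39533301/81083884 ≈ -0.48756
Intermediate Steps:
N(Y) = 9 + 3*Y (N(Y) = 9 + (2*Y + Y) = 9 + 3*Y)
z = -107 (z = -107 + (9 + 3*(-3)) = -107 + (9 - 9) = -107 + 0 = -107)
M(H, x) = 40 + x*H**2 (M(H, x) = H**2*x + 40 = x*H**2 + 40 = 40 + x*H**2)
(42*544)/(-37149) + 5843/M(z, u(9, -5)) = (42*544)/(-37149) + 5843/(40 + 4*(-107)**2) = 22848*(-1/37149) + 5843/(40 + 4*11449) = -1088/1769 + 5843/(40 + 45796) = -1088/1769 + 5843/45836 = -39533301/81083884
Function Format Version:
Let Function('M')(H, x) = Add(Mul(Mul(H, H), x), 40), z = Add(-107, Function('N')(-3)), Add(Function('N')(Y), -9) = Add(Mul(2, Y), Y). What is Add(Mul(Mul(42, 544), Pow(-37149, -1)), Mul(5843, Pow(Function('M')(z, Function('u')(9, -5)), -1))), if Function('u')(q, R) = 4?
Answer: Rational(-39533301, 81083884) ≈ -0.48756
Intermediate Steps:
Function('N')(Y) = Add(9, Mul(3, Y)) (Function('N')(Y) = Add(9, Add(Mul(2, Y), Y)) = Add(9, Mul(3, Y)))
z = -107 (z = Add(-107, Add(9, Mul(3, -3))) = Add(-107, Add(9, -9)) = Add(-107, 0) = -107)
Function('M')(H, x) = Add(40, Mul(x, Pow(H, 2))) (Function('M')(H, x) = Add(Mul(Pow(H, 2), x), 40) = Add(Mul(x, Pow(H, 2)), 40) = Add(40, Mul(x, Pow(H, 2))))
Add(Mul(Mul(42, 544), Pow(-37149, -1)), Mul(5843, Pow(Function('M')(z, Function('u')(9, -5)), -1))) = Add(Mul(Mul(42, 544), Pow(-37149, -1)), Mul(5843, Pow(Add(40, Mul(4, Pow(-107, 2))), -1))) = Add(Mul(22848, Rational(-1, 37149)), Mul(5843, Pow(Add(40, Mul(4, 11449)), -1))) = Add(Rational(-1088, 1769), Mul(5843, Pow(Add(40, 45796), -1))) = Add(Rational(-1088, 1769), Mul(5843, Pow(45836, -1))) = Add(Rational(-1088, 1769), Mul(5843, Rational(1, 45836))) = Add(Rational(-1088, 1769), Rational(5843, 45836)) = Rational(-39533301, 81083884)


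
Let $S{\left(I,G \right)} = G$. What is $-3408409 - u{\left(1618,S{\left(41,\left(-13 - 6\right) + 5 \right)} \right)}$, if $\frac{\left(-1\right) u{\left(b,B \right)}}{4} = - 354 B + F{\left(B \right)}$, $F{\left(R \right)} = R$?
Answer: $-3388641$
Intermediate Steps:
$u{\left(b,B \right)} = 1412 B$ ($u{\left(b,B \right)} = - 4 \left(- 354 B + B\right) = - 4 \left(- 353 B\right) = 1412 B$)
$-3408409 - u{\left(1618,S{\left(41,\left(-13 - 6\right) + 5 \right)} \right)} = -3408409 - 1412 \left(\left(-13 - 6\right) + 5\right) = -3408409 - 1412 \left(-19 + 5\right) = -3408409 - 1412 \left(-14\right) = -3408409 - -19768 = -3408409 + 19768 = -3388641$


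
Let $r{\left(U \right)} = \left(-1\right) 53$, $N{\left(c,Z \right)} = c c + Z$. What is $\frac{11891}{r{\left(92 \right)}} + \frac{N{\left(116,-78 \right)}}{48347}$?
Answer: $- \frac{574185143}{2562391} \approx -224.08$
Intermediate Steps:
$N{\left(c,Z \right)} = Z + c^{2}$ ($N{\left(c,Z \right)} = c^{2} + Z = Z + c^{2}$)
$r{\left(U \right)} = -53$
$\frac{11891}{r{\left(92 \right)}} + \frac{N{\left(116,-78 \right)}}{48347} = \frac{11891}{-53} + \frac{-78 + 116^{2}}{48347} = 11891 \left(- \frac{1}{53}\right) + \left(-78 + 13456\right) \frac{1}{48347} = - \frac{11891}{53} + 13378 \cdot \frac{1}{48347} = - \frac{11891}{53} + \frac{13378}{48347} = - \frac{574185143}{2562391}$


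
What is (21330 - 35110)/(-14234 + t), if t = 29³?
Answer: -2756/2031 ≈ -1.3570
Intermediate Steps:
t = 24389
(21330 - 35110)/(-14234 + t) = (21330 - 35110)/(-14234 + 24389) = -13780/10155 = -13780*1/10155 = -2756/2031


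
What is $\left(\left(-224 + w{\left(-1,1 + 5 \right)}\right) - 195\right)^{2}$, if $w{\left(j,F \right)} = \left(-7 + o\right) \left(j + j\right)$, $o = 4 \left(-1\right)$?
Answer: $157609$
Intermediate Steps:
$o = -4$
$w{\left(j,F \right)} = - 22 j$ ($w{\left(j,F \right)} = \left(-7 - 4\right) \left(j + j\right) = - 11 \cdot 2 j = - 22 j$)
$\left(\left(-224 + w{\left(-1,1 + 5 \right)}\right) - 195\right)^{2} = \left(\left(-224 - -22\right) - 195\right)^{2} = \left(\left(-224 + 22\right) - 195\right)^{2} = \left(-202 - 195\right)^{2} = \left(-397\right)^{2} = 157609$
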